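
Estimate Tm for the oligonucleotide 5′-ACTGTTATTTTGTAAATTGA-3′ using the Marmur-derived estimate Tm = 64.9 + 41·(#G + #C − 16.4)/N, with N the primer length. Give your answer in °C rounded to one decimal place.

Base counts: A=6, T=10, G=3, C=1; G+C = 4, N = 20.
Tm = 64.9 + 41·(4 − 16.4)/20 = 64.9 + -508.40/20 = 39.5°C.

39.5°C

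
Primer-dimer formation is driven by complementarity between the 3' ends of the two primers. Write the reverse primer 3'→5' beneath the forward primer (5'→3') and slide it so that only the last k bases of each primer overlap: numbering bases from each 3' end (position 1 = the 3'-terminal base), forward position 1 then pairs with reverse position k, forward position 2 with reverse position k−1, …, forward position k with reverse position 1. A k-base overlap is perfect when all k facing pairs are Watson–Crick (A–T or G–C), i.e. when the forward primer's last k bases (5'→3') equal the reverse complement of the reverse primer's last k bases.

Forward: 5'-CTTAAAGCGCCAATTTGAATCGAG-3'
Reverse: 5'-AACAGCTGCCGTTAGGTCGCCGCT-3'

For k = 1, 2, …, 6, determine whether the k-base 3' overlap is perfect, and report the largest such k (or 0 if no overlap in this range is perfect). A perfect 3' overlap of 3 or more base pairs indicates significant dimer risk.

Last 6 bases (5'→3') — forward …ATCGAG, reverse …GCCGCT.
Reverse complement of the reverse primer's last 6 bases: AGCGGC; its first k bases are the reverse complement of the reverse primer's last k bases, so a perfect k-base overlap needs the forward primer's last k bases to equal them.
Comparing (forward last k vs required): k=1: G vs A ✗; k=2: AG vs AG ✓; k=3: GAG vs AGC ✗; k=4: CGAG vs AGCG ✗; k=5: TCGAG vs AGCGG ✗; k=6: ATCGAG vs AGCGGC ✗.
Only k = 2 is perfect, so the longest perfect 3' overlap is 2.

Longest perfect overlap: 2 complementary base pairs; below the dimer-risk threshold (threshold 3).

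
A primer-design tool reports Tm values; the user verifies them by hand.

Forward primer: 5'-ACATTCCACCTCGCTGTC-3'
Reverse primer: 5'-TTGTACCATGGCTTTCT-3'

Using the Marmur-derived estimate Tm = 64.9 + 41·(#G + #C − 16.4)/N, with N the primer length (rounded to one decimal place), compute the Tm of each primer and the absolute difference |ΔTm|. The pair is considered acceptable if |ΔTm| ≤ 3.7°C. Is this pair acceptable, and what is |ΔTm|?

Forward: G+C = 10, N = 18 → Tm = 64.9 + 41·(10 − 16.4)/18 = 50.3°C.
Reverse: G+C = 7, N = 17 → Tm = 64.9 + 41·(7 − 16.4)/17 = 42.2°C.
|ΔTm| = |50.3 − 42.2| = 8.1°C, > 3.7°C.

|ΔTm| = 8.1°C; the pair is not acceptable.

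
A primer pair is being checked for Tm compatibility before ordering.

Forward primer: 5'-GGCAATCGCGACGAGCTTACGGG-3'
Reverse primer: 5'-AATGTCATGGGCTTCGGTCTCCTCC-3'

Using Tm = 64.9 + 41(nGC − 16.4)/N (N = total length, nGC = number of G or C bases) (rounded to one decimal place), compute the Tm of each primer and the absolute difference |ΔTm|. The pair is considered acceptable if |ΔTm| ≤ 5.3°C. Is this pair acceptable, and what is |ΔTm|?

|ΔTm| = 1.4°C; the pair is acceptable.

Forward: G+C = 15, N = 23 → Tm = 64.9 + 41·(15 − 16.4)/23 = 62.4°C.
Reverse: G+C = 14, N = 25 → Tm = 64.9 + 41·(14 − 16.4)/25 = 61.0°C.
|ΔTm| = |62.4 − 61.0| = 1.4°C, ≤ 5.3°C.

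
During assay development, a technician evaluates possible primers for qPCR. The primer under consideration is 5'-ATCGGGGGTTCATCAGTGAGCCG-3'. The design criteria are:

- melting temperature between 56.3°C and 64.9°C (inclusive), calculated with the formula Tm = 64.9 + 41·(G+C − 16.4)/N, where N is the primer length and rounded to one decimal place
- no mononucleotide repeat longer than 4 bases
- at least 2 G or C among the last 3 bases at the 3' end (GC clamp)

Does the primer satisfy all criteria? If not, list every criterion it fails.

Base counts: A=4, T=5, G=9, C=5 (length 23).
Tm: Tm = 64.9 + 41·(14 − 16.4)/23 = 60.6°C ✓
homopolymer run: longest run = 5, exceeds 4 ✗
GC clamp: 3' end CCG has 3 G/C ✓

Fails: homopolymer run.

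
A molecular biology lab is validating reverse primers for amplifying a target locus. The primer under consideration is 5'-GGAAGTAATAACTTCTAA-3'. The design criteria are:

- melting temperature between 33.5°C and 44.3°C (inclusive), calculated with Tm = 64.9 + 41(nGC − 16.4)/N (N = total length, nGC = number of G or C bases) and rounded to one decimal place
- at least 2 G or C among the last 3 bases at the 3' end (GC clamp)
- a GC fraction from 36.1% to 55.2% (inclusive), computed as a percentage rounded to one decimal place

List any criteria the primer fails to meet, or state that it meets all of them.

Base counts: A=8, T=5, G=3, C=2 (length 18).
Tm: Tm = 64.9 + 41·(5 − 16.4)/18 = 38.9°C ✓
GC clamp: 3' end TAA has 0 G/C, need ≥2 ✗
GC content: GC 5/18 = 27.8%, outside 36.1–55.2% ✗

Fails: GC clamp, GC content.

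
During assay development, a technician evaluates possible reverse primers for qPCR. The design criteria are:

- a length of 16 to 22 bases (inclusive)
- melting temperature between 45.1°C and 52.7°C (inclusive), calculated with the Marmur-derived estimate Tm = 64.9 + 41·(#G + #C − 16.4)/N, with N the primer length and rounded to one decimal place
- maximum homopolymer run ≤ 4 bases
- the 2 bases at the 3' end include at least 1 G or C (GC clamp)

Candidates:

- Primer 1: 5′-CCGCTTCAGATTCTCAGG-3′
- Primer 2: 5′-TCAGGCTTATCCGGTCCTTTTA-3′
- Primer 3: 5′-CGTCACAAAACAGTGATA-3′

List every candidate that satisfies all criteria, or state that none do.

Primer 1 (18 nt, A=3 T=5 G=4 C=6): length 18 ✓; Tm = 64.9 + 41·(10 − 16.4)/18 = 50.3°C ✓; longest run = 2 ✓; 3' end GG has 2 G/C ✓ — passes.
Primer 2 (22 nt, A=3 T=9 G=4 C=6): length 22 ✓; Tm = 64.9 + 41·(10 − 16.4)/22 = 53.0°C, outside 45.1–52.7°C ✗; longest run = 4 ✓; 3' end TA has 0 G/C, need ≥1 ✗ — fails.
Primer 3 (18 nt, A=8 T=3 G=3 C=4): length 18 ✓; Tm = 64.9 + 41·(7 − 16.4)/18 = 43.5°C, outside 45.1–52.7°C ✗; longest run = 4 ✓; 3' end TA has 0 G/C, need ≥1 ✗ — fails.

Primer 1 only.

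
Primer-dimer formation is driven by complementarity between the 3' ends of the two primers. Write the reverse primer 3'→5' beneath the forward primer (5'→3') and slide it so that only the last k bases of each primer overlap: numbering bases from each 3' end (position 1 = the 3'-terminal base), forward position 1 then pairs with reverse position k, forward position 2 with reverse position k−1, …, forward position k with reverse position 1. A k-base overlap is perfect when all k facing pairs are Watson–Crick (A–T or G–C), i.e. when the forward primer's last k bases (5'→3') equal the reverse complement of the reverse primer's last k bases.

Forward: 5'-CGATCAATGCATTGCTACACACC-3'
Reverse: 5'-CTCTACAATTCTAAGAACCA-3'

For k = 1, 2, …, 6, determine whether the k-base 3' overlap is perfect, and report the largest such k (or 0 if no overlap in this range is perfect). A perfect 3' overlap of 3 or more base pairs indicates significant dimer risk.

Last 6 bases (5'→3') — forward …CACACC, reverse …GAACCA.
Reverse complement of the reverse primer's last 6 bases: TGGTTC; its first k bases are the reverse complement of the reverse primer's last k bases, so a perfect k-base overlap needs the forward primer's last k bases to equal them.
Comparing (forward last k vs required): k=1: C vs T ✗; k=2: CC vs TG ✗; k=3: ACC vs TGG ✗; k=4: CACC vs TGGT ✗; k=5: ACACC vs TGGTT ✗; k=6: CACACC vs TGGTTC ✗.
No overlap length from 1 to 6 is perfect, so the longest perfect 3' overlap is 0.

Longest perfect overlap: 0 complementary base pairs; below the dimer-risk threshold (threshold 3).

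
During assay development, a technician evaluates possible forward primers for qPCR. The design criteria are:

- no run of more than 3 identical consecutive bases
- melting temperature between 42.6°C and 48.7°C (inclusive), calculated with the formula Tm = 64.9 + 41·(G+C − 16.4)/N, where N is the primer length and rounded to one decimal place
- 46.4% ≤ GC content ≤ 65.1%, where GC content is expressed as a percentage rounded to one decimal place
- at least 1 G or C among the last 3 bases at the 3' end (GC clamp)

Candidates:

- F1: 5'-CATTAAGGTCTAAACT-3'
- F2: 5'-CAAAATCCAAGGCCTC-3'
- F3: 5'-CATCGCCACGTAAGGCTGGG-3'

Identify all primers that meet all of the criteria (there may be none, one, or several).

F1 (16 nt, A=6 T=5 G=2 C=3): longest run = 3 ✓; Tm = 64.9 + 41·(5 − 16.4)/16 = 35.7°C, outside 42.6–48.7°C ✗; GC 5/16 = 31.3%, outside 46.4–65.1% ✗; 3' end ACT has 1 G/C ✓ — fails.
F2 (16 nt, A=6 T=2 G=2 C=6): longest run = 4, exceeds 3 ✗; Tm = 64.9 + 41·(8 − 16.4)/16 = 43.4°C ✓; GC 8/16 = 50.0% ✓; 3' end CTC has 2 G/C ✓ — fails.
F3 (20 nt, A=4 T=3 G=7 C=6): longest run = 3 ✓; Tm = 64.9 + 41·(13 − 16.4)/20 = 57.9°C, outside 42.6–48.7°C ✗; GC 13/20 = 65.0% ✓; 3' end GGG has 3 G/C ✓ — fails.

None of the candidates satisfy all criteria.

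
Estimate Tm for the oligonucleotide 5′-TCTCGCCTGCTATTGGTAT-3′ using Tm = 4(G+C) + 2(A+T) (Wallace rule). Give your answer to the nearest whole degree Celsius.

Base counts: A=2, T=8, G=4, C=5 (length 19).
Tm = 2·(2+8) + 4·(4+5) = 2·10 + 4·9 = 20 + 36 = 56°C.

56°C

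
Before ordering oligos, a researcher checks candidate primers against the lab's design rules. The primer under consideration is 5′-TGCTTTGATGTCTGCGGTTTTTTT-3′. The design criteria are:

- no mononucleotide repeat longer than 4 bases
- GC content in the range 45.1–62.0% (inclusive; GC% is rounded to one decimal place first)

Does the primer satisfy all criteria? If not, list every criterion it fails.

Base counts: A=1, T=14, G=6, C=3 (length 24).
homopolymer run: longest run = 7, exceeds 4 ✗
GC content: GC 9/24 = 37.5%, outside 45.1–62.0% ✗

Fails: homopolymer run, GC content.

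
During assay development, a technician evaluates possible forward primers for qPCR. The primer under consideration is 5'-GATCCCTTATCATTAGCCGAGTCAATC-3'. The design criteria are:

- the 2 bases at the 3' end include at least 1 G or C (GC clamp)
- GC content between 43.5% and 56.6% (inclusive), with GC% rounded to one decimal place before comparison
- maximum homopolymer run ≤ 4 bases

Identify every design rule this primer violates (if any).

Meets all criteria.

Base counts: A=7, T=8, G=4, C=8 (length 27).
GC clamp: 3' end TC has 1 G/C ✓
GC content: GC 12/27 = 44.4% ✓
homopolymer run: longest run = 3 ✓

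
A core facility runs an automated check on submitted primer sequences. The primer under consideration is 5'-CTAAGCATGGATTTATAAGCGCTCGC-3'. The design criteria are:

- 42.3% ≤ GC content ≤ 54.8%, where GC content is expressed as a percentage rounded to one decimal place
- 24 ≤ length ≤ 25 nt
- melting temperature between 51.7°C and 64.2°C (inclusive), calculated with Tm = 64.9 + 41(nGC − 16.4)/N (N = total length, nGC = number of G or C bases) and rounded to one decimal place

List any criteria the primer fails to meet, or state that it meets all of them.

Base counts: A=7, T=7, G=6, C=6 (length 26).
GC content: GC 12/26 = 46.2% ✓
length: length 26, outside 24–25 ✗
Tm: Tm = 64.9 + 41·(12 − 16.4)/26 = 58.0°C ✓

Fails: length.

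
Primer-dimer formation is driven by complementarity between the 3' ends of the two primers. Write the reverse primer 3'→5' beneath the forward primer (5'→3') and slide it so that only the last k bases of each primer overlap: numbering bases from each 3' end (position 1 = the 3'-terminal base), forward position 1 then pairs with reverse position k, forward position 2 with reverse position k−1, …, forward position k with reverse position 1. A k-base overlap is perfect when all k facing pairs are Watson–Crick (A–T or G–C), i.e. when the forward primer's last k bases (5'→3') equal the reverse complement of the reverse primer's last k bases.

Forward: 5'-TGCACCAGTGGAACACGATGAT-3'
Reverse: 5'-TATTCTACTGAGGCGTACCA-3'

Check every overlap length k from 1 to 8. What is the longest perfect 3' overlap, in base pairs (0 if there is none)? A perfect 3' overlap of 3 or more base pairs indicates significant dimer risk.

Last 8 bases (5'→3') — forward …ACGATGAT, reverse …GCGTACCA.
Reverse complement of the reverse primer's last 8 bases: TGGTACGC; its first k bases are the reverse complement of the reverse primer's last k bases, so a perfect k-base overlap needs the forward primer's last k bases to equal them.
Comparing (forward last k vs required): k=1: T vs T ✓; k=2: AT vs TG ✗; k=3: GAT vs TGG ✗; k=4: TGAT vs TGGT ✗; k=5: ATGAT vs TGGTA ✗; k=6: GATGAT vs TGGTAC ✗; k=7: CGATGAT vs TGGTACG ✗; k=8: ACGATGAT vs TGGTACGC ✗.
Only k = 1 is perfect, so the longest perfect 3' overlap is 1.

Longest perfect overlap: 1 complementary base pair; below the dimer-risk threshold (threshold 3).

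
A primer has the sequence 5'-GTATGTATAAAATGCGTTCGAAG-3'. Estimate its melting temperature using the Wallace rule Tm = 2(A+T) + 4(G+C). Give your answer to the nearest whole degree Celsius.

62°C

Base counts: A=8, T=7, G=6, C=2 (length 23).
Tm = 2·(8+7) + 4·(6+2) = 2·15 + 4·8 = 30 + 32 = 62°C.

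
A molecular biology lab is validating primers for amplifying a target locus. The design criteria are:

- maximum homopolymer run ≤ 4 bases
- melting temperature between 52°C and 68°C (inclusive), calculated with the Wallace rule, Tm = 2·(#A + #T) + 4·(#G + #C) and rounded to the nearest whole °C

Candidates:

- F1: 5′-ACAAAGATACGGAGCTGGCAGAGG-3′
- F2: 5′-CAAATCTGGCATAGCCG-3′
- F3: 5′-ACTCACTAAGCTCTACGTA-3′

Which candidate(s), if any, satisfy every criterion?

F1 (24 nt, A=9 T=2 G=9 C=4): longest run = 3 ✓; Tm = 2·11 + 4·13 = 74°C, outside 52–68°C ✗ — fails.
F2 (17 nt, A=5 T=3 G=4 C=5): longest run = 3 ✓; Tm = 2·8 + 4·9 = 52°C ✓ — passes.
F3 (19 nt, A=6 T=5 G=2 C=6): longest run = 2 ✓; Tm = 2·11 + 4·8 = 54°C ✓ — passes.

F2 and F3.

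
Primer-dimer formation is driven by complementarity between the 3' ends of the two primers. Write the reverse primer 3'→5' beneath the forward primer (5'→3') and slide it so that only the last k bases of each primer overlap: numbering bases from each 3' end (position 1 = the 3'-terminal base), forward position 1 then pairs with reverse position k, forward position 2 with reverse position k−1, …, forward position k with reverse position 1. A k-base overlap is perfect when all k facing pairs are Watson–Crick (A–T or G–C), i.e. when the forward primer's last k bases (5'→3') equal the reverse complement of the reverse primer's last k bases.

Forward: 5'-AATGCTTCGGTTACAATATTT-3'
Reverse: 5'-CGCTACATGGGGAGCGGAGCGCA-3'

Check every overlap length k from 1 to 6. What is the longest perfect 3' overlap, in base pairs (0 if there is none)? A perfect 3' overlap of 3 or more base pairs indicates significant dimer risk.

Last 6 bases (5'→3') — forward …ATATTT, reverse …AGCGCA.
Reverse complement of the reverse primer's last 6 bases: TGCGCT; its first k bases are the reverse complement of the reverse primer's last k bases, so a perfect k-base overlap needs the forward primer's last k bases to equal them.
Comparing (forward last k vs required): k=1: T vs T ✓; k=2: TT vs TG ✗; k=3: TTT vs TGC ✗; k=4: ATTT vs TGCG ✗; k=5: TATTT vs TGCGC ✗; k=6: ATATTT vs TGCGCT ✗.
Only k = 1 is perfect, so the longest perfect 3' overlap is 1.

Longest perfect overlap: 1 complementary base pair; below the dimer-risk threshold (threshold 3).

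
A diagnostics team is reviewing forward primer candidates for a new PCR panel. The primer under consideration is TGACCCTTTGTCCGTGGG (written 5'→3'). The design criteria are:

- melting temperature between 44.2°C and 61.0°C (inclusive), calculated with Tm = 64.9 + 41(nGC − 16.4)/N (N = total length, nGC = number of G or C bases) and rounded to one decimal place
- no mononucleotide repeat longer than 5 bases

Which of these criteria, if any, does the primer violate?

Base counts: A=1, T=6, G=6, C=5 (length 18).
Tm: Tm = 64.9 + 41·(11 − 16.4)/18 = 52.6°C ✓
homopolymer run: longest run = 3 ✓

Meets all criteria.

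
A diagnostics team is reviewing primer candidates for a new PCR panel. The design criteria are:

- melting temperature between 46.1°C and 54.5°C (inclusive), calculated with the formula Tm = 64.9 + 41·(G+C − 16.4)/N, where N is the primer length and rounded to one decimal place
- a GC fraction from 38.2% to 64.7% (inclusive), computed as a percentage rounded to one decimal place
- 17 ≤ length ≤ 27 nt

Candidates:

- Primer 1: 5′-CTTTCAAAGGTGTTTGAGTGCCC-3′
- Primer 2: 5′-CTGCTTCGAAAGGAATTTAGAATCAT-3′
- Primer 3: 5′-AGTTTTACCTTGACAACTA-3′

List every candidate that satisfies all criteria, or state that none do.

None of the candidates satisfy all criteria.

Primer 1 (23 nt, A=4 T=8 G=6 C=5): Tm = 64.9 + 41·(11 − 16.4)/23 = 55.3°C, outside 46.1–54.5°C ✗; GC 11/23 = 47.8% ✓; length 23 ✓ — fails.
Primer 2 (26 nt, A=9 T=8 G=5 C=4): Tm = 64.9 + 41·(9 − 16.4)/26 = 53.2°C ✓; GC 9/26 = 34.6%, outside 38.2–64.7% ✗; length 26 ✓ — fails.
Primer 3 (19 nt, A=6 T=7 G=2 C=4): Tm = 64.9 + 41·(6 − 16.4)/19 = 42.5°C, outside 46.1–54.5°C ✗; GC 6/19 = 31.6%, outside 38.2–64.7% ✗; length 19 ✓ — fails.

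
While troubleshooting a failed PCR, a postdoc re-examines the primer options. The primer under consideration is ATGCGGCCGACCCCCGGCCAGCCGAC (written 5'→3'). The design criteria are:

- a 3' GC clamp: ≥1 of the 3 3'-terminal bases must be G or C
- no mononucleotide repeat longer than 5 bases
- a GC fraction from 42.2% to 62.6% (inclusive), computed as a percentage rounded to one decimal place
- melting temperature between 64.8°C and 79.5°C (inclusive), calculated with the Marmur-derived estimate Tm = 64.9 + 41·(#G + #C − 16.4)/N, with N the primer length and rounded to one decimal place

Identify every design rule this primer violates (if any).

Base counts: A=4, T=1, G=8, C=13 (length 26).
GC clamp: 3' end GAC has 2 G/C ✓
homopolymer run: longest run = 5 ✓
GC content: GC 21/26 = 80.8%, outside 42.2–62.6% ✗
Tm: Tm = 64.9 + 41·(21 − 16.4)/26 = 72.2°C ✓

Fails: GC content.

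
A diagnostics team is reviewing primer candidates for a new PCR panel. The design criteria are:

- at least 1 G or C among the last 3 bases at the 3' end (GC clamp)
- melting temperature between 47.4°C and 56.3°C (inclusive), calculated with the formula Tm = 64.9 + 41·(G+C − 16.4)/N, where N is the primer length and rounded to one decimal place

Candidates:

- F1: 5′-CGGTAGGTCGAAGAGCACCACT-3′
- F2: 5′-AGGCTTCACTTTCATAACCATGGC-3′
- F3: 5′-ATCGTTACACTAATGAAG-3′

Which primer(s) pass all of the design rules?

F2 only.

F1 (22 nt, A=6 T=3 G=7 C=6): 3' end ACT has 1 G/C ✓; Tm = 64.9 + 41·(13 − 16.4)/22 = 58.6°C, outside 47.4–56.3°C ✗ — fails.
F2 (24 nt, A=6 T=7 G=4 C=7): 3' end GGC has 3 G/C ✓; Tm = 64.9 + 41·(11 − 16.4)/24 = 55.7°C ✓ — passes.
F3 (18 nt, A=7 T=5 G=3 C=3): 3' end AAG has 1 G/C ✓; Tm = 64.9 + 41·(6 − 16.4)/18 = 41.2°C, outside 47.4–56.3°C ✗ — fails.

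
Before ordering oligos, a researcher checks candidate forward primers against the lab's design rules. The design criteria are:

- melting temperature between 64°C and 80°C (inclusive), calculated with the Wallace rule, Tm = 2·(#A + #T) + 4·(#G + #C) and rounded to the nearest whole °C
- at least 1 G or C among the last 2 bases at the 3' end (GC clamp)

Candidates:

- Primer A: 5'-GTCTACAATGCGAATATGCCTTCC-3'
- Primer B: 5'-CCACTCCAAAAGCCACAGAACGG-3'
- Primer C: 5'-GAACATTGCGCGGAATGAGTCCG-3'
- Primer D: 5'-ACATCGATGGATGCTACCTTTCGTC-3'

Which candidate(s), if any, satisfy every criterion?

Primer A (24 nt, A=6 T=7 G=4 C=7): Tm = 2·13 + 4·11 = 70°C ✓; 3' end CC has 2 G/C ✓ — passes.
Primer B (23 nt, A=9 T=1 G=4 C=9): Tm = 2·10 + 4·13 = 72°C ✓; 3' end GG has 2 G/C ✓ — passes.
Primer C (23 nt, A=6 T=4 G=8 C=5): Tm = 2·10 + 4·13 = 72°C ✓; 3' end CG has 2 G/C ✓ — passes.
Primer D (25 nt, A=5 T=8 G=5 C=7): Tm = 2·13 + 4·12 = 74°C ✓; 3' end TC has 1 G/C ✓ — passes.

Primer A, Primer B, Primer C and Primer D.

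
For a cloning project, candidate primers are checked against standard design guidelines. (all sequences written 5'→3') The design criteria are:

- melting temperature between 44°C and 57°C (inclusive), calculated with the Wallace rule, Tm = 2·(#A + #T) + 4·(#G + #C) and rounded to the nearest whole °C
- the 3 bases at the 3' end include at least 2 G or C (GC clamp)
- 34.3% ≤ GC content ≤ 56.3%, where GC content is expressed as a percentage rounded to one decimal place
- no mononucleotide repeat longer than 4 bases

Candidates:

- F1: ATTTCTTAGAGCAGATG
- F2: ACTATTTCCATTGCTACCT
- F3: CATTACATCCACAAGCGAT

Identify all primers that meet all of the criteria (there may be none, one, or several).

F2 only.

F1 (17 nt, A=5 T=6 G=4 C=2): Tm = 2·11 + 4·6 = 46°C ✓; 3' end ATG has 1 G/C, need ≥2 ✗; GC 6/17 = 35.3% ✓; longest run = 3 ✓ — fails.
F2 (19 nt, A=4 T=8 G=1 C=6): Tm = 2·12 + 4·7 = 52°C ✓; 3' end CCT has 2 G/C ✓; GC 7/19 = 36.8% ✓; longest run = 3 ✓ — passes.
F3 (19 nt, A=7 T=4 G=2 C=6): Tm = 2·11 + 4·8 = 54°C ✓; 3' end GAT has 1 G/C, need ≥2 ✗; GC 8/19 = 42.1% ✓; longest run = 2 ✓ — fails.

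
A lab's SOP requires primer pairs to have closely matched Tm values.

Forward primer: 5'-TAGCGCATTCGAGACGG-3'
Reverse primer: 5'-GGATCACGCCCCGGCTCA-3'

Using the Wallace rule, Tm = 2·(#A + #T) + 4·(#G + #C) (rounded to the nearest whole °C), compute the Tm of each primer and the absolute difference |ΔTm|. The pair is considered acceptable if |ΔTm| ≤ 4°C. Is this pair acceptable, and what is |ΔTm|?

|ΔTm| = 8°C; the pair is not acceptable.

Forward: A=4 T=3 G=6 C=4 → Tm = 2·7 + 4·10 = 54°C.
Reverse: A=3 T=2 G=5 C=8 → Tm = 2·5 + 4·13 = 62°C.
|ΔTm| = |54 − 62| = 8°C, > 4°C.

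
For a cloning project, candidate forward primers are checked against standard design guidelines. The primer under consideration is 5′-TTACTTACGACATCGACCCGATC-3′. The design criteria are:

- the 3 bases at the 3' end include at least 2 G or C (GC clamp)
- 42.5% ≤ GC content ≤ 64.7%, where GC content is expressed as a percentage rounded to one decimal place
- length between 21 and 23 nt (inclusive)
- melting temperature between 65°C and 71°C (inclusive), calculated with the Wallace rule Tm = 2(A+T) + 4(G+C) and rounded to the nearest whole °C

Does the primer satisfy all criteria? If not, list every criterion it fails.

Fails: GC clamp.

Base counts: A=6, T=6, G=3, C=8 (length 23).
GC clamp: 3' end ATC has 1 G/C, need ≥2 ✗
GC content: GC 11/23 = 47.8% ✓
length: length 23 ✓
Tm: Tm = 2·12 + 4·11 = 68°C ✓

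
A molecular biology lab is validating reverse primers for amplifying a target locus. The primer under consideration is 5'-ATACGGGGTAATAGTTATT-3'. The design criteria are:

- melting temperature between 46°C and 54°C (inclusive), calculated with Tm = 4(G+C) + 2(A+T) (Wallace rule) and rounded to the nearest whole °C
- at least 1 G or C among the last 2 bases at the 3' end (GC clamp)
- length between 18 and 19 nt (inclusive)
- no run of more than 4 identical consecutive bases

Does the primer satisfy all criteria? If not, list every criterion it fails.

Base counts: A=6, T=7, G=5, C=1 (length 19).
Tm: Tm = 2·13 + 4·6 = 50°C ✓
GC clamp: 3' end TT has 0 G/C, need ≥1 ✗
length: length 19 ✓
homopolymer run: longest run = 4 ✓

Fails: GC clamp.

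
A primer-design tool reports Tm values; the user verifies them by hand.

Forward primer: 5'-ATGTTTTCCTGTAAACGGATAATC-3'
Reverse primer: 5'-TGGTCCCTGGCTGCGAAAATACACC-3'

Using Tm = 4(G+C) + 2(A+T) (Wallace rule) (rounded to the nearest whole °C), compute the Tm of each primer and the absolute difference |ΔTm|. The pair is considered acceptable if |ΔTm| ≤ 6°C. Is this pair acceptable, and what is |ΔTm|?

|ΔTm| = 14°C; the pair is not acceptable.

Forward: A=7 T=9 G=4 C=4 → Tm = 2·16 + 4·8 = 64°C.
Reverse: A=6 T=5 G=6 C=8 → Tm = 2·11 + 4·14 = 78°C.
|ΔTm| = |64 − 78| = 14°C, > 6°C.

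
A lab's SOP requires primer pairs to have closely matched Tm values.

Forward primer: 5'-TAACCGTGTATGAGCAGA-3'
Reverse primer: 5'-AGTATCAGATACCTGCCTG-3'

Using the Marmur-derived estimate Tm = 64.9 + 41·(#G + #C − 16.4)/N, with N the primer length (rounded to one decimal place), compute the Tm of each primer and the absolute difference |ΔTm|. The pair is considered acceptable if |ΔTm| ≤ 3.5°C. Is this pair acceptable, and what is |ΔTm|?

Forward: G+C = 8, N = 18 → Tm = 64.9 + 41·(8 − 16.4)/18 = 45.8°C.
Reverse: G+C = 9, N = 19 → Tm = 64.9 + 41·(9 − 16.4)/19 = 48.9°C.
|ΔTm| = |45.8 − 48.9| = 3.1°C, ≤ 3.5°C.

|ΔTm| = 3.1°C; the pair is acceptable.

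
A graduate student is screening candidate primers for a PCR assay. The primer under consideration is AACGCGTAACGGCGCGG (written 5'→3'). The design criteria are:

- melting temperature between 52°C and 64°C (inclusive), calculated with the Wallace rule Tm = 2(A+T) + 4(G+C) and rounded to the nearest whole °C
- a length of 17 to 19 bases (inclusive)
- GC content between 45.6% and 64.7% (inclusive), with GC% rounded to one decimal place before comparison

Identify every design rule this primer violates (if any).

Base counts: A=4, T=1, G=7, C=5 (length 17).
Tm: Tm = 2·5 + 4·12 = 58°C ✓
length: length 17 ✓
GC content: GC 12/17 = 70.6%, outside 45.6–64.7% ✗

Fails: GC content.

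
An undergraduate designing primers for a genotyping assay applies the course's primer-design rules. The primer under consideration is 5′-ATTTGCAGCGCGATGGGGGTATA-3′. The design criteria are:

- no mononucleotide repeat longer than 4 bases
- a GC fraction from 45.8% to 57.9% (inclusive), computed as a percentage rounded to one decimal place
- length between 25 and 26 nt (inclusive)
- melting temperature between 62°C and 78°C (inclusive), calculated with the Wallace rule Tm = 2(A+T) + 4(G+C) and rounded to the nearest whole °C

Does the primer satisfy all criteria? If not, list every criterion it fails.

Base counts: A=5, T=6, G=9, C=3 (length 23).
homopolymer run: longest run = 5, exceeds 4 ✗
GC content: GC 12/23 = 52.2% ✓
length: length 23, outside 25–26 ✗
Tm: Tm = 2·11 + 4·12 = 70°C ✓

Fails: homopolymer run, length.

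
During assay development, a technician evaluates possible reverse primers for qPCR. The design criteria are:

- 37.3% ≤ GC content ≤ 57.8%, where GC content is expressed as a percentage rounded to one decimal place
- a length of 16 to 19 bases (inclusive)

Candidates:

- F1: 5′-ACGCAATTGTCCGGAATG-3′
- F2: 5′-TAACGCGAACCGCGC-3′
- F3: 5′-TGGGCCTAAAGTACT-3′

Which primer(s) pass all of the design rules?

F1 (18 nt, A=5 T=4 G=5 C=4): GC 9/18 = 50.0% ✓; length 18 ✓ — passes.
F2 (15 nt, A=4 T=1 G=4 C=6): GC 10/15 = 66.7%, outside 37.3–57.8% ✗; length 15, outside 16–19 ✗ — fails.
F3 (15 nt, A=4 T=4 G=4 C=3): GC 7/15 = 46.7% ✓; length 15, outside 16–19 ✗ — fails.

F1 only.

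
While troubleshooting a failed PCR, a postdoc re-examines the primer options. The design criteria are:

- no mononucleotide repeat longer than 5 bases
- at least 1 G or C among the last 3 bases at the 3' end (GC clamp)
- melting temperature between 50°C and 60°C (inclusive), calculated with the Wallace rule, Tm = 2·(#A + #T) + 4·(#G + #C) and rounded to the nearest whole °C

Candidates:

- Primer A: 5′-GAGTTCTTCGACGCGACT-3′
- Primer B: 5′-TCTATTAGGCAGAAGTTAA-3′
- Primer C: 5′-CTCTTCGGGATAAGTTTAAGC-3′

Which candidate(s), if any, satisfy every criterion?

Primer A (18 nt, A=3 T=5 G=5 C=5): longest run = 2 ✓; 3' end ACT has 1 G/C ✓; Tm = 2·8 + 4·10 = 56°C ✓ — passes.
Primer B (19 nt, A=7 T=6 G=4 C=2): longest run = 2 ✓; 3' end TAA has 0 G/C, need ≥1 ✗; Tm = 2·13 + 4·6 = 50°C ✓ — fails.
Primer C (21 nt, A=5 T=7 G=5 C=4): longest run = 3 ✓; 3' end AGC has 2 G/C ✓; Tm = 2·12 + 4·9 = 60°C ✓ — passes.

Primer A and Primer C.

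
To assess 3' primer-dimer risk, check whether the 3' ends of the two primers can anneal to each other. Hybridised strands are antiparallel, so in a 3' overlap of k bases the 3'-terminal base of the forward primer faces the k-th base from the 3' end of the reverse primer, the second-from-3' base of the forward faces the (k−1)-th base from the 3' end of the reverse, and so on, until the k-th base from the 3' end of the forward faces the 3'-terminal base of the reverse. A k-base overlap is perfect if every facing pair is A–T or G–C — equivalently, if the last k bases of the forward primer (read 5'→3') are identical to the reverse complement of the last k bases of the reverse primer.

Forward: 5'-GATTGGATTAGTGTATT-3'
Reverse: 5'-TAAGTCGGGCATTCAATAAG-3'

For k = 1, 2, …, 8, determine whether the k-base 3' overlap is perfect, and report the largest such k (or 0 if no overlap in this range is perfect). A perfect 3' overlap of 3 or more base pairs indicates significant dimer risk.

Last 8 bases (5'→3') — forward …AGTGTATT, reverse …TCAATAAG.
Reverse complement of the reverse primer's last 8 bases: CTTATTGA; its first k bases are the reverse complement of the reverse primer's last k bases, so a perfect k-base overlap needs the forward primer's last k bases to equal them.
Comparing (forward last k vs required): k=1: T vs C ✗; k=2: TT vs CT ✗; k=3: ATT vs CTT ✗; k=4: TATT vs CTTA ✗; k=5: GTATT vs CTTAT ✗; k=6: TGTATT vs CTTATT ✗; k=7: GTGTATT vs CTTATTG ✗; k=8: AGTGTATT vs CTTATTGA ✗.
No overlap length from 1 to 8 is perfect, so the longest perfect 3' overlap is 0.

Longest perfect overlap: 0 complementary base pairs; below the dimer-risk threshold (threshold 3).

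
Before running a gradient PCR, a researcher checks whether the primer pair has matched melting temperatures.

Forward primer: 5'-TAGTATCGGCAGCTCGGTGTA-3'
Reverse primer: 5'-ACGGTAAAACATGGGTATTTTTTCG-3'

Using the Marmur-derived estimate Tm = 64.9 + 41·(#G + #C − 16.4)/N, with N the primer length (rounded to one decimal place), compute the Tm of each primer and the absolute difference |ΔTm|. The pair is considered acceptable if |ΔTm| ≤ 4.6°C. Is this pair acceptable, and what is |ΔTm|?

Forward: G+C = 11, N = 21 → Tm = 64.9 + 41·(11 − 16.4)/21 = 54.4°C.
Reverse: G+C = 9, N = 25 → Tm = 64.9 + 41·(9 − 16.4)/25 = 52.8°C.
|ΔTm| = |54.4 − 52.8| = 1.6°C, ≤ 4.6°C.

|ΔTm| = 1.6°C; the pair is acceptable.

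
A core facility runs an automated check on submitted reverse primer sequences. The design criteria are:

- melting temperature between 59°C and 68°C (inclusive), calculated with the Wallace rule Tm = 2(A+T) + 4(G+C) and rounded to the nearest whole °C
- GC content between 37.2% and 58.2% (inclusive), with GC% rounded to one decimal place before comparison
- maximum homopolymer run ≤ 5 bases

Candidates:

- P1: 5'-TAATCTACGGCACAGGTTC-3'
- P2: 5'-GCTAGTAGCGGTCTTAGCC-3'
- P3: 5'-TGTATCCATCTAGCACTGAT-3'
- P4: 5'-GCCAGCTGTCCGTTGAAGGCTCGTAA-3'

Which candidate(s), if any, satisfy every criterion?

P2 only.

P1 (19 nt, A=5 T=5 G=4 C=5): Tm = 2·10 + 4·9 = 56°C, outside 59–68°C ✗; GC 9/19 = 47.4% ✓; longest run = 2 ✓ — fails.
P2 (19 nt, A=3 T=5 G=6 C=5): Tm = 2·8 + 4·11 = 60°C ✓; GC 11/19 = 57.9% ✓; longest run = 2 ✓ — passes.
P3 (20 nt, A=5 T=7 G=3 C=5): Tm = 2·12 + 4·8 = 56°C, outside 59–68°C ✗; GC 8/20 = 40.0% ✓; longest run = 2 ✓ — fails.
P4 (26 nt, A=5 T=6 G=8 C=7): Tm = 2·11 + 4·15 = 82°C, outside 59–68°C ✗; GC 15/26 = 57.7% ✓; longest run = 2 ✓ — fails.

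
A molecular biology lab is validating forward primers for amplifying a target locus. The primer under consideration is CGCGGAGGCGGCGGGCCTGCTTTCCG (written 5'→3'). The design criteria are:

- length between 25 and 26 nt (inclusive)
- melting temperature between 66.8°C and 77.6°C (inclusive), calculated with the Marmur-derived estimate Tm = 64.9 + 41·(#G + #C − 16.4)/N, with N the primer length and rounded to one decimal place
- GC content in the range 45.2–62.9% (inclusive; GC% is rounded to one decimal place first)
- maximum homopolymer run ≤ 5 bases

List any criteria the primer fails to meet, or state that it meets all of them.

Base counts: A=1, T=4, G=12, C=9 (length 26).
length: length 26 ✓
Tm: Tm = 64.9 + 41·(21 − 16.4)/26 = 72.2°C ✓
GC content: GC 21/26 = 80.8%, outside 45.2–62.9% ✗
homopolymer run: longest run = 3 ✓

Fails: GC content.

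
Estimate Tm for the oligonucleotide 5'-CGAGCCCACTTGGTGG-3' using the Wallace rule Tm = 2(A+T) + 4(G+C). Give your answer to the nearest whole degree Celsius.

Base counts: A=2, T=3, G=6, C=5 (length 16).
Tm = 2·(2+3) + 4·(6+5) = 2·5 + 4·11 = 10 + 44 = 54°C.

54°C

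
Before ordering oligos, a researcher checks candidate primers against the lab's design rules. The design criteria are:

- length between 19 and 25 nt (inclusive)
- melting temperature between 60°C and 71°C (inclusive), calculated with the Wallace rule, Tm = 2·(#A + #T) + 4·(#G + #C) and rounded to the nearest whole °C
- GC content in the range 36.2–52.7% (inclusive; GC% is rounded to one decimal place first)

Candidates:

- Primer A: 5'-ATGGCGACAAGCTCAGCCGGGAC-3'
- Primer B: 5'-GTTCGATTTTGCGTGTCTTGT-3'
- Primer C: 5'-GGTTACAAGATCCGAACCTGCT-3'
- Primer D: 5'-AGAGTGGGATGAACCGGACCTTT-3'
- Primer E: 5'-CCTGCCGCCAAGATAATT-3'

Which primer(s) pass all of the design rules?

Primer A (23 nt, A=6 T=2 G=8 C=7): length 23 ✓; Tm = 2·8 + 4·15 = 76°C, outside 60–71°C ✗; GC 15/23 = 65.2%, outside 36.2–52.7% ✗ — fails.
Primer B (21 nt, A=1 T=11 G=6 C=3): length 21 ✓; Tm = 2·12 + 4·9 = 60°C ✓; GC 9/21 = 42.9% ✓ — passes.
Primer C (22 nt, A=6 T=5 G=5 C=6): length 22 ✓; Tm = 2·11 + 4·11 = 66°C ✓; GC 11/22 = 50.0% ✓ — passes.
Primer D (23 nt, A=6 T=5 G=8 C=4): length 23 ✓; Tm = 2·11 + 4·12 = 70°C ✓; GC 12/23 = 52.2% ✓ — passes.
Primer E (18 nt, A=5 T=4 G=3 C=6): length 18, outside 19–25 ✗; Tm = 2·9 + 4·9 = 54°C, outside 60–71°C ✗; GC 9/18 = 50.0% ✓ — fails.

Primer B, Primer C and Primer D.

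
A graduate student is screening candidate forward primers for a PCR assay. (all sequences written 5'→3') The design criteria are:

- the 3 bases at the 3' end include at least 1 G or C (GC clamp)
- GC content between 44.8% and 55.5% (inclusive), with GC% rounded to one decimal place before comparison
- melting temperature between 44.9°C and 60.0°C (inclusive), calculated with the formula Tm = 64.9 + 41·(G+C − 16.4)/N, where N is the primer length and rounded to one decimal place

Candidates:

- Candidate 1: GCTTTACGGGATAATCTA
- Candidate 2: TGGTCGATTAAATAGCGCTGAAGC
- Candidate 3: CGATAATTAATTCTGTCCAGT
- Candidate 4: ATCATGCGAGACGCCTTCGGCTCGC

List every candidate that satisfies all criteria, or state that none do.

Candidate 2 only.

Candidate 1 (18 nt, A=5 T=6 G=4 C=3): 3' end CTA has 1 G/C ✓; GC 7/18 = 38.9%, outside 44.8–55.5% ✗; Tm = 64.9 + 41·(7 − 16.4)/18 = 43.5°C, outside 44.9–60.0°C ✗ — fails.
Candidate 2 (24 nt, A=7 T=6 G=7 C=4): 3' end AGC has 2 G/C ✓; GC 11/24 = 45.8% ✓; Tm = 64.9 + 41·(11 − 16.4)/24 = 55.7°C ✓ — passes.
Candidate 3 (21 nt, A=6 T=8 G=3 C=4): 3' end AGT has 1 G/C ✓; GC 7/21 = 33.3%, outside 44.8–55.5% ✗; Tm = 64.9 + 41·(7 − 16.4)/21 = 46.5°C ✓ — fails.
Candidate 4 (25 nt, A=4 T=5 G=7 C=9): 3' end CGC has 3 G/C ✓; GC 16/25 = 64.0%, outside 44.8–55.5% ✗; Tm = 64.9 + 41·(16 − 16.4)/25 = 64.2°C, outside 44.9–60.0°C ✗ — fails.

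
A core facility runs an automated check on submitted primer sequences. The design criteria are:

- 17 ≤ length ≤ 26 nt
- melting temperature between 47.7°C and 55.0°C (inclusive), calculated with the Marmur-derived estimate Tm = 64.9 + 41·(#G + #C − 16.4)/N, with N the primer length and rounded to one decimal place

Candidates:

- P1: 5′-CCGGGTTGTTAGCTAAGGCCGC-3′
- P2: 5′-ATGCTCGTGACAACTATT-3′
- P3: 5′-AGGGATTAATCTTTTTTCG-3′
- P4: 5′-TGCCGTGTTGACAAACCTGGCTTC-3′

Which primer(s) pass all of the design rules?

P1 (22 nt, A=3 T=5 G=8 C=6): length 22 ✓; Tm = 64.9 + 41·(14 − 16.4)/22 = 60.4°C, outside 47.7–55.0°C ✗ — fails.
P2 (18 nt, A=5 T=6 G=3 C=4): length 18 ✓; Tm = 64.9 + 41·(7 − 16.4)/18 = 43.5°C, outside 47.7–55.0°C ✗ — fails.
P3 (19 nt, A=4 T=9 G=4 C=2): length 19 ✓; Tm = 64.9 + 41·(6 − 16.4)/19 = 42.5°C, outside 47.7–55.0°C ✗ — fails.
P4 (24 nt, A=4 T=7 G=6 C=7): length 24 ✓; Tm = 64.9 + 41·(13 − 16.4)/24 = 59.1°C, outside 47.7–55.0°C ✗ — fails.

None of the candidates satisfy all criteria.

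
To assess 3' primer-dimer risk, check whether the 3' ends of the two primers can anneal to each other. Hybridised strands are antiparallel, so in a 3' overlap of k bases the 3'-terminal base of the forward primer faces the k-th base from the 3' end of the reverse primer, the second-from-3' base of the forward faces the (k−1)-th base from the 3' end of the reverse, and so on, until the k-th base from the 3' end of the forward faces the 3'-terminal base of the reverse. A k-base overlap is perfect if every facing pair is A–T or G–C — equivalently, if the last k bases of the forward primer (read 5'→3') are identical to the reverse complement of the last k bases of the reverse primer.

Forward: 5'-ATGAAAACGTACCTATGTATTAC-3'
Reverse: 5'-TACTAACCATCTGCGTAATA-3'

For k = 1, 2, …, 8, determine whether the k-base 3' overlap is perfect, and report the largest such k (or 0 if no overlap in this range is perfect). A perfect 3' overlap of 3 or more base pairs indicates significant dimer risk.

Last 8 bases (5'→3') — forward …TGTATTAC, reverse …GCGTAATA.
Reverse complement of the reverse primer's last 8 bases: TATTACGC; its first k bases are the reverse complement of the reverse primer's last k bases, so a perfect k-base overlap needs the forward primer's last k bases to equal them.
Comparing (forward last k vs required): k=1: C vs T ✗; k=2: AC vs TA ✗; k=3: TAC vs TAT ✗; k=4: TTAC vs TATT ✗; k=5: ATTAC vs TATTA ✗; k=6: TATTAC vs TATTAC ✓; k=7: GTATTAC vs TATTACG ✗; k=8: TGTATTAC vs TATTACGC ✗.
Only k = 6 is perfect, so the longest perfect 3' overlap is 6.

Longest perfect overlap: 6 complementary base pairs; significant dimer risk (threshold 3).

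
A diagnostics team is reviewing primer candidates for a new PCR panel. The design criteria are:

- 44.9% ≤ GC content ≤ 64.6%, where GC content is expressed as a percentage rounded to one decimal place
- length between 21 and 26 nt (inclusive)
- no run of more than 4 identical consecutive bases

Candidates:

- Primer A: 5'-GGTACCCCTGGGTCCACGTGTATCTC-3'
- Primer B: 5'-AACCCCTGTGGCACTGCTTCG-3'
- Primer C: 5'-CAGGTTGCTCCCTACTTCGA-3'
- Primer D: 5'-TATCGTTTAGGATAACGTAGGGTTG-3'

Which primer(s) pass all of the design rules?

Primer A and Primer B.

Primer A (26 nt, A=3 T=7 G=7 C=9): GC 16/26 = 61.5% ✓; length 26 ✓; longest run = 4 ✓ — passes.
Primer B (21 nt, A=3 T=5 G=5 C=8): GC 13/21 = 61.9% ✓; length 21 ✓; longest run = 4 ✓ — passes.
Primer C (20 nt, A=3 T=6 G=4 C=7): GC 11/20 = 55.0% ✓; length 20, outside 21–26 ✗; longest run = 3 ✓ — fails.
Primer D (25 nt, A=6 T=9 G=8 C=2): GC 10/25 = 40.0%, outside 44.9–64.6% ✗; length 25 ✓; longest run = 3 ✓ — fails.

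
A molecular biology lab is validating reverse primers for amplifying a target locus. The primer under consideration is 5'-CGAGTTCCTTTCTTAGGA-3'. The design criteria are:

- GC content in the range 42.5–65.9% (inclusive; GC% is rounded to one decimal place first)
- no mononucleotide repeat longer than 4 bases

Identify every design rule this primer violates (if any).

Base counts: A=3, T=7, G=4, C=4 (length 18).
GC content: GC 8/18 = 44.4% ✓
homopolymer run: longest run = 3 ✓

Meets all criteria.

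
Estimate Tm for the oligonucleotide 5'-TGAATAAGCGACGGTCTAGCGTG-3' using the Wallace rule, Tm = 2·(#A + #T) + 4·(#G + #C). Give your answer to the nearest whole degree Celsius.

70°C

Base counts: A=6, T=5, G=8, C=4 (length 23).
Tm = 2·(6+5) + 4·(8+4) = 2·11 + 4·12 = 22 + 48 = 70°C.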